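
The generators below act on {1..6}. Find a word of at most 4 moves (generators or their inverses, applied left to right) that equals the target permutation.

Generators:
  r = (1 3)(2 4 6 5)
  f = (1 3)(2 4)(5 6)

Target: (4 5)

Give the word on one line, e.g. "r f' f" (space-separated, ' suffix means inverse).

r' r' r' f

  after r': (1 3)(2 5 6 4)
  after r': (2 6)(4 5)
  after r': (1 3)(2 4 6 5)
  after f: (4 5)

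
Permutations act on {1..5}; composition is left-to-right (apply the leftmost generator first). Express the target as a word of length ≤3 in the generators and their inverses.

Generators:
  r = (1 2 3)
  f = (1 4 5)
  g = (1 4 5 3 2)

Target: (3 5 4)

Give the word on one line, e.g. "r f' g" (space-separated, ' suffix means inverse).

g' r r

  after g': (1 2 3 5 4)
  after r: (1 3 5 4 2)
  after r: (3 5 4)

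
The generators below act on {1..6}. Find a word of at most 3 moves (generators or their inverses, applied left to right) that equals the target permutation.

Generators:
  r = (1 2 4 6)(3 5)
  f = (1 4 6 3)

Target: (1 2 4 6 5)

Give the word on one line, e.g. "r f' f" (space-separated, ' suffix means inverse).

f r' f

  after f: (1 4 6 3)
  after r': (1 2)(3 6 5)
  after f: (1 2 4 6 5)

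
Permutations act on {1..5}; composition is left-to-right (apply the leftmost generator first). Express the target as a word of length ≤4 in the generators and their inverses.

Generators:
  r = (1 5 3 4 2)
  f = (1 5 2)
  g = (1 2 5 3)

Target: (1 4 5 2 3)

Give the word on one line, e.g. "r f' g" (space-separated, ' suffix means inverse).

  after r': (1 2 4 3 5)
  after r': (1 4 5 2 3)

r' r'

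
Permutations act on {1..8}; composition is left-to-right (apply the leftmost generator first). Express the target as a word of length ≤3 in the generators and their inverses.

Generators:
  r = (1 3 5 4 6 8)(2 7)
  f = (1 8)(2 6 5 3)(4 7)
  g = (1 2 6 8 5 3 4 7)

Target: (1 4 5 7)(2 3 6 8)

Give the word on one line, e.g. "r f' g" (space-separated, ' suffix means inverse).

f' g' r'

  after f': (1 8)(2 3 5 6)(4 7)
  after g': (1 6)(2 5)(3 8 7)
  after r': (1 4 5 7)(2 3 6 8)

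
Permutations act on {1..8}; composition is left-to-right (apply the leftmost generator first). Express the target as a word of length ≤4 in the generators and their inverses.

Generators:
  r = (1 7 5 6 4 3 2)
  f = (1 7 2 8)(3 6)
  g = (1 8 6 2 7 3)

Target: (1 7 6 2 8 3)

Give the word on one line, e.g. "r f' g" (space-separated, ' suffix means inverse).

f' f' g

  after f': (1 8 2 7)(3 6)
  after f': (1 2)(7 8)
  after g: (1 7 6 2 8 3)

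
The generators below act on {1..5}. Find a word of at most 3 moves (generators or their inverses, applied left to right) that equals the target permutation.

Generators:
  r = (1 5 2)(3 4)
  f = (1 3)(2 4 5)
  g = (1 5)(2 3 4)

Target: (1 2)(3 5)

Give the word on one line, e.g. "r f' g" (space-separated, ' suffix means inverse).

f' g'

  after f': (1 3)(2 5 4)
  after g': (1 2)(3 5)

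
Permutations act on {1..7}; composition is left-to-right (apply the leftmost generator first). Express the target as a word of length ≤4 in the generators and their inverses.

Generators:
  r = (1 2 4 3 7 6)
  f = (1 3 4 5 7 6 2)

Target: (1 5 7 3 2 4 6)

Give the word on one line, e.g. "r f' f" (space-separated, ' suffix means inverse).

  after r: (1 2 4 3 7 6)
  after r: (1 4 7)(2 3 6)
  after f: (1 5 7 3 2 4 6)

r r f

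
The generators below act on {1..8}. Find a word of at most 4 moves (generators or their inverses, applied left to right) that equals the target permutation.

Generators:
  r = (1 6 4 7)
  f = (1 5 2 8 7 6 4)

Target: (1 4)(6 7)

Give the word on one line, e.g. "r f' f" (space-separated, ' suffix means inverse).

r r

  after r: (1 6 4 7)
  after r: (1 4)(6 7)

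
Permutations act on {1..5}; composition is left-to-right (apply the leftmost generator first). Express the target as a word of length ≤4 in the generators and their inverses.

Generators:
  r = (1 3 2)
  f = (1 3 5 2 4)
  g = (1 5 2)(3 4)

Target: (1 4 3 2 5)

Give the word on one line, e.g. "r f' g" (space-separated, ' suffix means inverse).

f' r r

  after f': (1 4 2 5 3)
  after r: (1 4)(2 5)
  after r: (1 4 3 2 5)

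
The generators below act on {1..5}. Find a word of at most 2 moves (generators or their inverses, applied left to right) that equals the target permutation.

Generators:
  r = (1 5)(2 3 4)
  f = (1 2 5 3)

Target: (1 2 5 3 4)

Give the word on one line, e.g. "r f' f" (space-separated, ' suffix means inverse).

  after r: (1 5)(2 3 4)
  after f': (1 2 5 3 4)

r f'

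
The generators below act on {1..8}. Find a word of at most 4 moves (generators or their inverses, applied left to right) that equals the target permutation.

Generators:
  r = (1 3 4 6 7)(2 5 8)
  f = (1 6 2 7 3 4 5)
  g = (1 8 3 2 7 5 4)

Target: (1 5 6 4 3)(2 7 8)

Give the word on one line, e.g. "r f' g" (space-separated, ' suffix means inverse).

f f g g

  after f: (1 6 2 7 3 4 5)
  after f: (1 2 3 5 6 7 4)
  after g: (1 7)(3 4 8)(5 6)
  after g: (1 5 6 4 3)(2 7 8)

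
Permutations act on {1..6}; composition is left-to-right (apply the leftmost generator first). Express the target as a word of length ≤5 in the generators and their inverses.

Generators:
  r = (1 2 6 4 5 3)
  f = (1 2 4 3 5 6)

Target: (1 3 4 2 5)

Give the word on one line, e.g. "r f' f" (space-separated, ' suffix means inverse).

  after f': (1 6 5 3 4 2)
  after r: (1 4 6 3 5)
  after r: (1 5 2 6)
  after f': (1 3 4 2 5)

f' r r f'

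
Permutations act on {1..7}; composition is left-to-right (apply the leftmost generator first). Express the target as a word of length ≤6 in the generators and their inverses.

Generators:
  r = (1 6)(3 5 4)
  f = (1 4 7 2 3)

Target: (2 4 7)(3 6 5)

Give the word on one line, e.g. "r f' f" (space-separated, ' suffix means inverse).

  after r: (1 6)(3 5 4)
  after r: (3 4 5)
  after r: (1 6)
  after f: (1 6 4 7 2 3)
  after r': (2 4 7)(3 6 5)

r r r f r'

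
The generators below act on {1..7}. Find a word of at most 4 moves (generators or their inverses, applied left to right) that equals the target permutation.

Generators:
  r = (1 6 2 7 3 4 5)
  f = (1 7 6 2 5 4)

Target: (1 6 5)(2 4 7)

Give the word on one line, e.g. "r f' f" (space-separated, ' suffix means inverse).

f f

  after f: (1 7 6 2 5 4)
  after f: (1 6 5)(2 4 7)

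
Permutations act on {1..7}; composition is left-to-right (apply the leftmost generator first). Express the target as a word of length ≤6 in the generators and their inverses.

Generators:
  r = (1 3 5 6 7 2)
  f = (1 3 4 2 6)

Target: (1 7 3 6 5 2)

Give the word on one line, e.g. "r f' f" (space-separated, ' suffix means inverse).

r f' r' r' f'

  after r: (1 3 5 6 7 2)
  after f': (2 6 7 4 3 5)
  after r': (1 2 5 7 4)
  after r': (1 7 4 2 3)(5 6)
  after f': (1 7 3 6 5 2)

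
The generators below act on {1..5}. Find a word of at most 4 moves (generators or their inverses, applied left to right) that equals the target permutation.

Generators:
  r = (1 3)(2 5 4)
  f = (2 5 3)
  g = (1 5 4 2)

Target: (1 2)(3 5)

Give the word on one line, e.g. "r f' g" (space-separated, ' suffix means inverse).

  after f': (2 3 5)
  after g': (1 2 3)(4 5)
  after r: (1 5 2)
  after f': (1 2)(3 5)

f' g' r f'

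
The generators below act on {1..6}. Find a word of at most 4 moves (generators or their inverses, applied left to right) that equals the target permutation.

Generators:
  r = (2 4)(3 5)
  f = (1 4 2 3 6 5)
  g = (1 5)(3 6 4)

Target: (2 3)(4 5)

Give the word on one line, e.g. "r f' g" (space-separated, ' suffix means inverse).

  after f': (1 5 6 3 2 4)
  after g: (2 3)(4 5)

f' g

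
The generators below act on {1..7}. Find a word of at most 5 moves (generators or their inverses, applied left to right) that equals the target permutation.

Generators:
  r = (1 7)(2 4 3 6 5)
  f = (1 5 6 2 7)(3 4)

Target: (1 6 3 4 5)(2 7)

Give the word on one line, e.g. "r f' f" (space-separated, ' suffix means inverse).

  after r': (1 7)(2 5 6 3 4)
  after f': (1 2)(4 6)
  after f': (1 6 3 4 5)(2 7)

r' f' f'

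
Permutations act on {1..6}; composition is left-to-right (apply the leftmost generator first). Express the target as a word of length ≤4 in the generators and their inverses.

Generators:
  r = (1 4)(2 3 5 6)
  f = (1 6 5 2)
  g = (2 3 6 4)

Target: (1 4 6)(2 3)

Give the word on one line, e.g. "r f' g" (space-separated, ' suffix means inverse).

g f' r' g

  after g: (2 3 6 4)
  after f': (1 2 3)(4 5 6)
  after r': (1 6)(3 4)
  after g: (1 4 6)(2 3)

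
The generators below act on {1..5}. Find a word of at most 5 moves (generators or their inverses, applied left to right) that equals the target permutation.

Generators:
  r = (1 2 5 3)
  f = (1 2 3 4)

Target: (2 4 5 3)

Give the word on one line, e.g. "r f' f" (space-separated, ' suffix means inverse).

  after f: (1 2 3 4)
  after f: (1 3)(2 4)
  after r: (2 4 5 3)

f f r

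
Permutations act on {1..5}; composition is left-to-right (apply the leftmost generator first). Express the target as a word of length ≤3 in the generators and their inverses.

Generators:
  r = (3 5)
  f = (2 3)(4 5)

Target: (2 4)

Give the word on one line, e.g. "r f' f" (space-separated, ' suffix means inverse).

f' r f'

  after f': (2 3)(4 5)
  after r: (2 5 4 3)
  after f': (2 4)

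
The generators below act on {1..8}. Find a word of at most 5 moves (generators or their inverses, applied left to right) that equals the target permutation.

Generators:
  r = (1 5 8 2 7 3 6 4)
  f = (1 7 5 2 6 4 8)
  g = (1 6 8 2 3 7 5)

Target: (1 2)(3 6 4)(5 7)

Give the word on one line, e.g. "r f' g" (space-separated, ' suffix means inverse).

  after r': (1 4 6 3 7 2 8 5)
  after g': (1 4)(2 6)(7 8)
  after f: (1 8 5 2 4 7)
  after r: (1 2)(3 6 4)(5 7)

r' g' f r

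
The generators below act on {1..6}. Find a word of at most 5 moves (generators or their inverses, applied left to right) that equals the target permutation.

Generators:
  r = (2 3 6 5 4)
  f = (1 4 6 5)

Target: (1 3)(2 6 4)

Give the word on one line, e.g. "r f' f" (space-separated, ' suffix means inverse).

  after f: (1 4 6 5)
  after r: (1 2 3 6 4 5)
  after f': (1 2 3 4 6)
  after f': (1 2 3)(5 6)
  after r: (1 3)(2 6 4)

f r f' f' r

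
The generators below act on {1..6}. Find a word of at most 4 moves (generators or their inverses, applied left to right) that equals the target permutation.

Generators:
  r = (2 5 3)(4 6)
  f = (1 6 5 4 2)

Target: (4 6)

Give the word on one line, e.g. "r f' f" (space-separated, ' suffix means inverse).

r' r' r'

  after r': (2 3 5)(4 6)
  after r': (2 5 3)
  after r': (4 6)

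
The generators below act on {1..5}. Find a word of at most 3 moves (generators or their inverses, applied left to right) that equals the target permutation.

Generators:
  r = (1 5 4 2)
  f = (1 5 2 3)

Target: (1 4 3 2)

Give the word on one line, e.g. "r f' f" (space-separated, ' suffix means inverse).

  after r': (1 2 4 5)
  after r': (1 4)(2 5)
  after f': (1 4 3 2)

r' r' f'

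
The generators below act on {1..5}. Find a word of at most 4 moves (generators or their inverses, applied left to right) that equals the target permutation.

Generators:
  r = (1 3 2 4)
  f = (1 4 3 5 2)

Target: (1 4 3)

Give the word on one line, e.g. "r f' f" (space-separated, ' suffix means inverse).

  after r': (1 4 2 3)
  after f': (2 4 5 3)
  after r: (1 3 4 5 2)
  after f': (1 4 3)

r' f' r f'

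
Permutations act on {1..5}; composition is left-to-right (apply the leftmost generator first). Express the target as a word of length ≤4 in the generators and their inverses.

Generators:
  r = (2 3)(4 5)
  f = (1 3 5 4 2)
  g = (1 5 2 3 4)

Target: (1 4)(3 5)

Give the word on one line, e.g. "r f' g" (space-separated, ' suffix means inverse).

  after g: (1 5 2 3 4)
  after r': (1 4)(3 5)

g r'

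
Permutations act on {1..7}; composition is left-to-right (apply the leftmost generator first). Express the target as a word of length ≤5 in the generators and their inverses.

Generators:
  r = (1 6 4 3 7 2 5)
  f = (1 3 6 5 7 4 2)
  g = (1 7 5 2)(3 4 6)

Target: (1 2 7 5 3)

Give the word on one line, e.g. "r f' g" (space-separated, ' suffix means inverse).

f r f f

  after f: (1 3 6 5 7 4 2)
  after r: (1 7 3 4 5 2 6)
  after f: (1 4 7 6 3 2 5)
  after f: (1 2 7 5 3)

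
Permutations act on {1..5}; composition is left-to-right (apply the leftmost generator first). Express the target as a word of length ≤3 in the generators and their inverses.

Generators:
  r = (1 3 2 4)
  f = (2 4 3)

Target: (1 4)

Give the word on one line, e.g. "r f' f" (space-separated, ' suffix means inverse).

  after f: (2 4 3)
  after r': (1 4)

f r'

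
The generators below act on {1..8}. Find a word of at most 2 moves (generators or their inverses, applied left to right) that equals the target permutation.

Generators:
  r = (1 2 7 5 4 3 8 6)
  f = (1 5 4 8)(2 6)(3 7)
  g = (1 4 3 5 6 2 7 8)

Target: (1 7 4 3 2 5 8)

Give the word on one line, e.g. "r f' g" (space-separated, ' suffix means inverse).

f' g'

  after f': (1 8 4 5)(2 6)(3 7)
  after g': (1 7 4 3 2 5 8)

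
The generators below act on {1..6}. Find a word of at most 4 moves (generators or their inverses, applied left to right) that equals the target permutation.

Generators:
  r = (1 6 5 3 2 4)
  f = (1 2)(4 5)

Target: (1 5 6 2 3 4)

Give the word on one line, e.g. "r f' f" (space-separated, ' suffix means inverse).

  after r': (1 4 2 3 5 6)
  after f': (1 5 6 2 3 4)

r' f'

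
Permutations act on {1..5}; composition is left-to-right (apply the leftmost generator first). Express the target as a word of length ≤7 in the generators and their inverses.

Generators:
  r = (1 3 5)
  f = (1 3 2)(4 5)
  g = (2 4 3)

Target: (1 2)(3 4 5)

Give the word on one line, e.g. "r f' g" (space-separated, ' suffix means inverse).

  after r: (1 3 5)
  after g': (1 4 2 3 5)
  after g': (1 2 4 3 5)
  after g': (1 3 5)
  after f: (1 2)(3 4 5)

r g' g' g' f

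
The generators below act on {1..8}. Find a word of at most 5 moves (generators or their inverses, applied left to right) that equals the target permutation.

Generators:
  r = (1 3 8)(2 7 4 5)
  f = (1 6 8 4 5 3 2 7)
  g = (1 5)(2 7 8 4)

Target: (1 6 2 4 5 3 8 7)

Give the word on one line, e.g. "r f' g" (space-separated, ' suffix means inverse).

f g' g'

  after f: (1 6 8 4 5 3 2 7)
  after g': (1 6 7 5 3 4)
  after g': (1 6 2 4 5 3 8 7)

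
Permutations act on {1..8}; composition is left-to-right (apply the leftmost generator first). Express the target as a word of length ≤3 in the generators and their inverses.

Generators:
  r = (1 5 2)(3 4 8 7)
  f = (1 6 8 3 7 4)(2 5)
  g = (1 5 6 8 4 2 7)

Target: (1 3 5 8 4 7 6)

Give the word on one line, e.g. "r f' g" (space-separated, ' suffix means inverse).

r' g' r'

  after r': (1 2 5)(3 7 8 4)
  after g': (1 4 3 2)(5 7 6)
  after r': (1 3 5 8 4 7 6)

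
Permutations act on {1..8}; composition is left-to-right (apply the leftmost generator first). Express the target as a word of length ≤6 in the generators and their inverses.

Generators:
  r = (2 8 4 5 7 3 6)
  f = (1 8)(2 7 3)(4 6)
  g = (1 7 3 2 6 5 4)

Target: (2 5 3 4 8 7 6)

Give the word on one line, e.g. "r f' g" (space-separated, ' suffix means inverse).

f' g g g f

  after f': (1 8)(2 3 7)(4 6)
  after g: (1 8 7 6)(4 5)
  after g: (1 8 3 2 6 7 5)
  after g: (1 8 2 5 7 4)(3 6)
  after f: (2 5 3 4 8 7 6)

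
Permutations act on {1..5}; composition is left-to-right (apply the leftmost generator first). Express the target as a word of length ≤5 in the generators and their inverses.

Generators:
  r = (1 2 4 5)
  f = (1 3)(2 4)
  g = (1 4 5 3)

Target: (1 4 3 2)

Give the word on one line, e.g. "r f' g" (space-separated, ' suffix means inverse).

r r f' g f'

  after r: (1 2 4 5)
  after r: (1 4)(2 5)
  after f': (1 2 5 4 3)
  after g: (1 2 3 4)
  after f': (1 4 3 2)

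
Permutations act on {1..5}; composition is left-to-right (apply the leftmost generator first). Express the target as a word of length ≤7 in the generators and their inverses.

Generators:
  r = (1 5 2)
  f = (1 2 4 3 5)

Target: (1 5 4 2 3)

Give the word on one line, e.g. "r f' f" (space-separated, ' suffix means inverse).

f r f' r' f'

  after f: (1 2 4 3 5)
  after r: (2 4 3)
  after f': (1 5 3)
  after r': (2 5 3)
  after f': (1 5 4 2 3)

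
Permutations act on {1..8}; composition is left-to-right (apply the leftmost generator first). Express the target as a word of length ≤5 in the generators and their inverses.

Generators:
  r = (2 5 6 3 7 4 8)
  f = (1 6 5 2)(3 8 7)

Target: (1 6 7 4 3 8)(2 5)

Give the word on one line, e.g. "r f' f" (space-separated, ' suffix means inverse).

  after r: (2 5 6 3 7 4 8)
  after r: (2 6 7 8 5 3 4)
  after f': (1 2)(3 4 5 7)(6 8)
  after f': (1 5 8)(3 4 6)
  after r: (1 6 7 4 3 8)(2 5)

r r f' f' r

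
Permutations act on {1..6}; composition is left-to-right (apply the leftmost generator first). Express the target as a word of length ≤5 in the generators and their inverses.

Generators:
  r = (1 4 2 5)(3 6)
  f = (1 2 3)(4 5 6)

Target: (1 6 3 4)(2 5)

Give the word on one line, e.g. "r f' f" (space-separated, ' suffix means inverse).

f r' f f

  after f: (1 2 3)(4 5 6)
  after r': (1 4 2 6)(3 5)
  after f: (1 5)(2 4 3 6)
  after f: (1 6 3 4)(2 5)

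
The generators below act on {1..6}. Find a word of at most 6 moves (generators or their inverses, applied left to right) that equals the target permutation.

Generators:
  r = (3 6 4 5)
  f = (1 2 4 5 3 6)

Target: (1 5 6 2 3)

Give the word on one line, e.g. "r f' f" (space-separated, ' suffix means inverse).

r' f' f' f'

  after r': (3 5 4 6)
  after f': (1 6 5 2)(3 4)
  after f': (1 3 2 6 4 5)
  after f': (1 5 6 2 3)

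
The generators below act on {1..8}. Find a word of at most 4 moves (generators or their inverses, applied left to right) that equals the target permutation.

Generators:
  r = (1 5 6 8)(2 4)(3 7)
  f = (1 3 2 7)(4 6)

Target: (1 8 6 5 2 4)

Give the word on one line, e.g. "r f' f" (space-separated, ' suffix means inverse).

r' f' f'

  after r': (1 8 6 5)(2 4)(3 7)
  after f': (1 8 4 3 2 6 5 7)
  after f': (1 8 6 5 2 4)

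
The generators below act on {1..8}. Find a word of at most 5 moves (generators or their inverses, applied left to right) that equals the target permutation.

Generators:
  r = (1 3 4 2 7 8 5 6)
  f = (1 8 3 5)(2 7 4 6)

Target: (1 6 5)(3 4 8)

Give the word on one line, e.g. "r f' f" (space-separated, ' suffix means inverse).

  after r: (1 3 4 2 7 8 5 6)
  after f': (1 8 3 7)(4 6 5)
  after r': (1 7 6 8)(2 4 5 3)
  after f': (1 2 7 4 3 6)(5 8)
  after f': (1 6 5)(3 4 8)

r f' r' f' f'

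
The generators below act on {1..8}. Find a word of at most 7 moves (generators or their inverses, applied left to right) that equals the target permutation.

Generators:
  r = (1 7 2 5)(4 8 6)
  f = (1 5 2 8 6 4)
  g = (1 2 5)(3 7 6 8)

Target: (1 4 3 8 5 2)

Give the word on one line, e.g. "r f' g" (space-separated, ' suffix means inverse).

f' r' f' r' g'

  after f': (1 4 6 8 2 5)
  after r': (1 6 4 8 7)
  after f': (1 8 7 4 2 5)
  after r': (1 4 7 6 8)
  after g': (1 4 3 8 5 2)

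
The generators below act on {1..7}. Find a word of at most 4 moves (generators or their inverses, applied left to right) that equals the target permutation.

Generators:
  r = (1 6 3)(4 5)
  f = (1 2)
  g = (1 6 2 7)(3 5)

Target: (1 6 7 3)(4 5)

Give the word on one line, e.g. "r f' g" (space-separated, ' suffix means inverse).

  after f': (1 2)
  after g': (1 6)(2 7)(3 5)
  after g': (6 7)
  after r: (1 6 7 3)(4 5)

f' g' g' r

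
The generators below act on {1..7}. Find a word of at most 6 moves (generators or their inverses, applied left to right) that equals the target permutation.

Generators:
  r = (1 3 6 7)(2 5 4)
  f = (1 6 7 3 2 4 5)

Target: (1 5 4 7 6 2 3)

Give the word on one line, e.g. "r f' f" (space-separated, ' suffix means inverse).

r' f f r

  after r': (1 7 6 3)(2 4 5)
  after f: (1 3 6 2 5 4)
  after f: (1 2)(3 7)(4 6)
  after r: (1 5 4 7 6 2 3)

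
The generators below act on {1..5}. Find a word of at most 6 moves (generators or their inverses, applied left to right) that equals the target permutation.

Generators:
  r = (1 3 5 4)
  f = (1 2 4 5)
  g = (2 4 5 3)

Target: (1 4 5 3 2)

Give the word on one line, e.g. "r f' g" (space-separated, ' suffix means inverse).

  after r: (1 3 5 4)
  after g: (1 2 4)
  after r': (1 2 5 3)
  after f: (1 4 5 3 2)

r g r' f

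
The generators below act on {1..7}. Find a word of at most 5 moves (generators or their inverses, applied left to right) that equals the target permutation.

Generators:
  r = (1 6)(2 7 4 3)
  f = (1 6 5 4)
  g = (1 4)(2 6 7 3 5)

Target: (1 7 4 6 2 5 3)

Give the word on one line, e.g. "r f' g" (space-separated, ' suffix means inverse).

r r g r' f

  after r: (1 6)(2 7 4 3)
  after r: (2 4)(3 7)
  after g: (1 4 6 7 5 2)
  after r': (1 7 5 3 4)(2 6)
  after f: (1 7 4 6 2 5 3)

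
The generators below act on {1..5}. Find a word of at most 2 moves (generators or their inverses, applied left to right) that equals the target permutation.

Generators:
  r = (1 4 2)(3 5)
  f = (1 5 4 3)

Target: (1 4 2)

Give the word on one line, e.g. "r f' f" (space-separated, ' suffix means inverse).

  after r': (1 2 4)(3 5)
  after r': (1 4 2)

r' r'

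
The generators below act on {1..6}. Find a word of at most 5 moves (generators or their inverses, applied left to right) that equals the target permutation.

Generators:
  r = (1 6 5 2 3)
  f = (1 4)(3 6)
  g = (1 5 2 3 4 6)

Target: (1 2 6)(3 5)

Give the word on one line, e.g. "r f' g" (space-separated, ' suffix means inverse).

  after r': (1 3 2 5 6)
  after r': (1 2 6 3 5)
  after f': (1 2 3 5 4)
  after r: (1 3 2)(4 6 5)
  after g': (1 2 6)(3 5)

r' r' f' r g'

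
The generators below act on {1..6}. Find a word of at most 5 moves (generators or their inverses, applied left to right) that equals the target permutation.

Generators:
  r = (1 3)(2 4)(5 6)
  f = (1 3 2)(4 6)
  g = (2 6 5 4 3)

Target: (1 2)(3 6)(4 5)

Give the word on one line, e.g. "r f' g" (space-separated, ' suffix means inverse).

  after f: (1 3 2)(4 6)
  after r': (2 3 4 5 6)
  after f': (1 2)(3 6)(4 5)

f r' f'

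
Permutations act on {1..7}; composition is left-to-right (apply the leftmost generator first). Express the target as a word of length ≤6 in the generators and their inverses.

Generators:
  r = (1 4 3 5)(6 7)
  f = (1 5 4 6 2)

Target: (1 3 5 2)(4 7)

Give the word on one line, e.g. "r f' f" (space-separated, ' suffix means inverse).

f r r r f'

  after f: (1 5 4 6 2)
  after r: (2 4 7 6)(3 5)
  after r: (1 4 6 2 3)
  after r: (1 3 4 7 6 2 5)
  after f': (1 3 5 2)(4 7)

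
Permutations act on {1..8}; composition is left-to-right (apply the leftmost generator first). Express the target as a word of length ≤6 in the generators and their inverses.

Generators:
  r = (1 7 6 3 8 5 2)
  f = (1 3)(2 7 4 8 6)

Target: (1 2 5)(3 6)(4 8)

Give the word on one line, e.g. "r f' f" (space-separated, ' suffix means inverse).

  after r: (1 7 6 3 8 5 2)
  after f': (1 2 3 4 7 8 5 6)
  after r': (1 5 7 3 4)(2 6)
  after f': (1 5 2 8 4 3 7)
  after r: (1 2 5)(3 6)(4 8)

r f' r' f' r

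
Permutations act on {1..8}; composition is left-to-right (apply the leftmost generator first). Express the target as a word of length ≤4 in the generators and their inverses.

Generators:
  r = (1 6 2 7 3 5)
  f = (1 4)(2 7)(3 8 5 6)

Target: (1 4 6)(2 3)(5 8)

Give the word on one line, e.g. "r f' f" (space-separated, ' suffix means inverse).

f' r

  after f': (1 4)(2 7)(3 6 5 8)
  after r: (1 4 6)(2 3)(5 8)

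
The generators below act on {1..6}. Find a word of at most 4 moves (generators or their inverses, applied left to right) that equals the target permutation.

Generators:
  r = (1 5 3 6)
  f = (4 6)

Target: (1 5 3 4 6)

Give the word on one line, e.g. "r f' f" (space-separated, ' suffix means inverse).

r f' f' f'

  after r: (1 5 3 6)
  after f': (1 5 3 4 6)
  after f': (1 5 3 6)
  after f': (1 5 3 4 6)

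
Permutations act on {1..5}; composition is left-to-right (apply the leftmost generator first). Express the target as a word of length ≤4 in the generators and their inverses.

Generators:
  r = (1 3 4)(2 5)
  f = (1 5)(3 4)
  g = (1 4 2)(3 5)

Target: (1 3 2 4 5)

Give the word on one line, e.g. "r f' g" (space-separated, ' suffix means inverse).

g r'

  after g: (1 4 2)(3 5)
  after r': (1 3 2 4 5)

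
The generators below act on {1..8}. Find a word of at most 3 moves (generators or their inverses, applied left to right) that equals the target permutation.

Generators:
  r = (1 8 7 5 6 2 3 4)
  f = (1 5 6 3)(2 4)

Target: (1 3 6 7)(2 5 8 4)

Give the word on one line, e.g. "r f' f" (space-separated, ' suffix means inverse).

r' r'

  after r': (1 4 3 2 6 5 7 8)
  after r': (1 3 6 7)(2 5 8 4)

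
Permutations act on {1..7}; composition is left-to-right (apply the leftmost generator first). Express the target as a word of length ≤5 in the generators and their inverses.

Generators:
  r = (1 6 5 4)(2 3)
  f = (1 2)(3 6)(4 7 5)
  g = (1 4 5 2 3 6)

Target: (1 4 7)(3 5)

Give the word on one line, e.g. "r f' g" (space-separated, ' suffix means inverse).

  after g: (1 4 5 2 3 6)
  after f: (1 7 5)(2 6)
  after f: (1 5 2 3 6)(4 7)
  after r: (1 4 7)(3 5)

g f f r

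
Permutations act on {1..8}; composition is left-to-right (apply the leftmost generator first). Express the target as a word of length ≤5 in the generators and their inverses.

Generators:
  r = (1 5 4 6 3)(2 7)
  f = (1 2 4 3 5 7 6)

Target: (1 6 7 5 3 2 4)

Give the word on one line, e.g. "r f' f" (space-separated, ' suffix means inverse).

r' f' r

  after r': (1 3 6 4 5)(2 7)
  after f': (1 4 3 7)(2 5 6)
  after r: (1 6 7 5 3 2 4)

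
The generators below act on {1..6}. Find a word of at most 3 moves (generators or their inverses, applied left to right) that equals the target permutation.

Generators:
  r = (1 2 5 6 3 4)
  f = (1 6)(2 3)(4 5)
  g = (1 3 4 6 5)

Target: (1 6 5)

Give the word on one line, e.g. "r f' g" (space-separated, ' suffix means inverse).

r' g' r'

  after r': (1 4 3 6 5 2)
  after g': (1 3 4)(2 5)
  after r': (1 6 5)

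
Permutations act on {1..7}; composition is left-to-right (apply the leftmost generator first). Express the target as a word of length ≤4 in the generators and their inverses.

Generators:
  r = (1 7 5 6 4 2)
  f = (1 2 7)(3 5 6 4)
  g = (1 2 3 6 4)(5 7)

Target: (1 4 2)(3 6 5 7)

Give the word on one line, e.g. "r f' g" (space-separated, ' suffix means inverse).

  after r: (1 7 5 6 4 2)
  after f': (1 2 7 3 4)
  after r': (1 4 2)(3 6 5 7)

r f' r'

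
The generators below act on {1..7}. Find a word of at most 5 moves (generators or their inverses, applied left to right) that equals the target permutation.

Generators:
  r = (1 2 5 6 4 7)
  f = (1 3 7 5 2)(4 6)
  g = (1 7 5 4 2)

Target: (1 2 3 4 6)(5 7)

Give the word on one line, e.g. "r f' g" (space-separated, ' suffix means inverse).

  after r': (1 7 4 6 5 2)
  after f: (1 5)(2 3 7 6)
  after r': (1 2 3 4 6)(5 7)

r' f r'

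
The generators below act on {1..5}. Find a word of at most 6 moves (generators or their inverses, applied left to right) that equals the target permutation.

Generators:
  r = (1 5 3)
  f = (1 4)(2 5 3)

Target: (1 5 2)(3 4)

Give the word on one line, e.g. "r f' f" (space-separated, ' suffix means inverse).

r f' r f' f'

  after r: (1 5 3)
  after f': (1 2 3 4)
  after r: (1 2)(3 4 5)
  after f': (1 3)(2 4)
  after f': (1 5 2)(3 4)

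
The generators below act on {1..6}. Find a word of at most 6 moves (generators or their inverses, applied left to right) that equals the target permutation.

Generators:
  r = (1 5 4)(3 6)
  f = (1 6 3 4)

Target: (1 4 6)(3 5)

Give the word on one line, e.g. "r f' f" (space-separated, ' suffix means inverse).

  after r': (1 4 5)(3 6)
  after r': (1 5 4)
  after f: (1 5)(3 4 6)
  after r': (3 5 4)
  after f': (1 4 6)(3 5)

r' r' f r' f'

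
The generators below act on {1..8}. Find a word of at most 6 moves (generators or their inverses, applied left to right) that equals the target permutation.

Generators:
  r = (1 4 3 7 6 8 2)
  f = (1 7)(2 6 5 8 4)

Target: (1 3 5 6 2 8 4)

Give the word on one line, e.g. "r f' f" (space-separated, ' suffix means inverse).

  after f: (1 7)(2 6 5 8 4)
  after r: (1 6 5 2 8 3 7 4)
  after r: (1 8 7 3 6 5)
  after f: (1 4 2 6 8)(3 5 7)
  after r: (1 3 5 6 2 8 4)

f r r f r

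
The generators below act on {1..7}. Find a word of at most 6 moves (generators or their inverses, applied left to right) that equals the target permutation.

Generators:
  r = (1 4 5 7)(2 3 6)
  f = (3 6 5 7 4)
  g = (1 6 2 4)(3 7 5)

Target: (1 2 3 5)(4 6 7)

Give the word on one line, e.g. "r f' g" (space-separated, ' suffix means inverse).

g' f' r' f' r

  after g': (1 4 2 6)(3 5 7)
  after f': (1 7 4 2 3 6)
  after r': (1 5 4 6 7)
  after f': (1 6 5 7)(3 4)
  after r: (1 2 3 5)(4 6 7)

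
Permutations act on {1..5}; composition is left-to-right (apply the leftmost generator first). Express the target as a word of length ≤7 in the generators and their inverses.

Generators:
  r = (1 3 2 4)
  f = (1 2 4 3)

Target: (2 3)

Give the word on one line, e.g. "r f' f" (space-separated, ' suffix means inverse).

f' r f f r'

  after f': (1 3 4 2)
  after r: (1 2 3)
  after f: (1 4 3 2)
  after f: (1 3 4)
  after r': (2 3)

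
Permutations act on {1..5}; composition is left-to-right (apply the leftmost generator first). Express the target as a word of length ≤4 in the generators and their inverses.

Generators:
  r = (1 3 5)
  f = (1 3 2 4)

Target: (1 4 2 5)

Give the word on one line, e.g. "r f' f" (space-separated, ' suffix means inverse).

f' r

  after f': (1 4 2 3)
  after r: (1 4 2 5)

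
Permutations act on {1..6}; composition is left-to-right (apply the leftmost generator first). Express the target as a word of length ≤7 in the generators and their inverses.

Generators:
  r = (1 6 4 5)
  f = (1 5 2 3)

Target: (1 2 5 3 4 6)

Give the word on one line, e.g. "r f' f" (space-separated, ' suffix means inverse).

f f r r r

  after f: (1 5 2 3)
  after f: (1 2)(3 5)
  after r: (1 2 6 4 5 3)
  after r: (1 2 4)(3 6 5)
  after r: (1 2 5 3 4 6)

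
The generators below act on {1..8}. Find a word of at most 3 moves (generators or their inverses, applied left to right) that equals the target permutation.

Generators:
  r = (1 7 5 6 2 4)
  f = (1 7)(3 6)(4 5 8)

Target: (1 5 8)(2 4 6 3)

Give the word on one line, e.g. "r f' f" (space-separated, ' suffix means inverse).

  after f: (1 7)(3 6)(4 5 8)
  after r: (1 5 8)(2 4 6 3)

f r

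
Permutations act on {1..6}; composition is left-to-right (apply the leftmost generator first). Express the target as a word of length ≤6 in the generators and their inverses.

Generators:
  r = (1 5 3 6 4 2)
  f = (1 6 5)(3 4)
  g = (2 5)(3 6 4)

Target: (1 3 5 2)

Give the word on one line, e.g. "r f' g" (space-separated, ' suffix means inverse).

  after g': (2 5)(3 4 6)
  after r': (1 2)(3 6 5 4)
  after f': (1 2 5 3)
  after r': (1 4 6 3 2)
  after g: (1 3 5 2)

g' r' f' r' g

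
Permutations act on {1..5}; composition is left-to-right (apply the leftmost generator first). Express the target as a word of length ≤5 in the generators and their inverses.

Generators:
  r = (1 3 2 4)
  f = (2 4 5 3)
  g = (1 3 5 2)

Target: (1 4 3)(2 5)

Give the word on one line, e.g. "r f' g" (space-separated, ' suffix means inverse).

f r g' r' g

  after f: (2 4 5 3)
  after r: (1 3 4 5 2)
  after g': (3 4)
  after r': (1 4)(2 3)
  after g: (1 4 3)(2 5)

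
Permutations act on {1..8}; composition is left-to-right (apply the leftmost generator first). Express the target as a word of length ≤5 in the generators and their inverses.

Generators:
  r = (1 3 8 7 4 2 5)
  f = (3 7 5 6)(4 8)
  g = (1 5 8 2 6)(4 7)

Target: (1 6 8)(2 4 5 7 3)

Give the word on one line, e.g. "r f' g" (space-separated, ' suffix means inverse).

r g g f' r'

  after r: (1 3 8 7 4 2 5)
  after g: (1 3 2 8 4 6)
  after g: (1 3 6 5 8 7 4)
  after f': (1 6 7 8 3 5 4)
  after r': (1 6 8)(2 4 5 7 3)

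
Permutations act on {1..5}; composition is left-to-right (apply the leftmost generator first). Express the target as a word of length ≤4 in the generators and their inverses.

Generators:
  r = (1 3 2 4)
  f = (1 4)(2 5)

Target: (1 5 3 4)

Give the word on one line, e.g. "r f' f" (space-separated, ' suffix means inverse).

f r' f'

  after f: (1 4)(2 5)
  after r': (1 2 5 3)
  after f': (1 5 3 4)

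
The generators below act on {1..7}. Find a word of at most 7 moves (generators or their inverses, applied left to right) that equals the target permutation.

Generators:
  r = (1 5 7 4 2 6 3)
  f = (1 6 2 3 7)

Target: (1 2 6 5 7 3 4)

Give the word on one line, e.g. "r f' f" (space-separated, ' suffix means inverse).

  after r': (1 3 6 2 4 7 5)
  after f': (1 2 4 3)(5 7)
  after f': (1 6)(2 4)(3 7 5)
  after r: (1 3 4 6 5)
  after f': (1 2 6 5 7 3 4)

r' f' f' r f'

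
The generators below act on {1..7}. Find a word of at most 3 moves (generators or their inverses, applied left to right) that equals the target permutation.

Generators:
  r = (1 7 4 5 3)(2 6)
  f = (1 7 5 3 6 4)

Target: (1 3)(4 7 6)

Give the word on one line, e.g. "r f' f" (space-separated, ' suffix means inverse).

r' r' f

  after r': (1 3 5 4 7)(2 6)
  after r': (1 5 7 3 4)
  after f: (1 3)(4 7 6)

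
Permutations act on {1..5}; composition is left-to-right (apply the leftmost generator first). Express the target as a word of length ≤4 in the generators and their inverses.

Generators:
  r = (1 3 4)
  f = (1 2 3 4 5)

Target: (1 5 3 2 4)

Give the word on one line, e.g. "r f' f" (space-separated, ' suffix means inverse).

  after f': (1 5 4 3 2)
  after r': (1 5 3 2 4)

f' r'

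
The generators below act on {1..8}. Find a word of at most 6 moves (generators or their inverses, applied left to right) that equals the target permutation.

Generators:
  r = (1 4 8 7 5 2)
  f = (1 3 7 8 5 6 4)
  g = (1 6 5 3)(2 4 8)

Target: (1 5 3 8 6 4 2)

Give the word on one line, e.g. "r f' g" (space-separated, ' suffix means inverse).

f' r' f g'

  after f': (1 4 6 5 8 7 3)
  after r': (2 5 4 6 7 3)
  after f: (1 3 2 6 8 5)
  after g': (1 5 3 8 6 4 2)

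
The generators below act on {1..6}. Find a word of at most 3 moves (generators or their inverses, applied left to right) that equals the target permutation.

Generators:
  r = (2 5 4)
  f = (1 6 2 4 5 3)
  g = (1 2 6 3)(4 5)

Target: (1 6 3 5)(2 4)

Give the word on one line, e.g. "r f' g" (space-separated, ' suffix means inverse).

f g' f'

  after f: (1 6 2 4 5 3)
  after g': (1 2 5 6)
  after f': (1 6 3 5)(2 4)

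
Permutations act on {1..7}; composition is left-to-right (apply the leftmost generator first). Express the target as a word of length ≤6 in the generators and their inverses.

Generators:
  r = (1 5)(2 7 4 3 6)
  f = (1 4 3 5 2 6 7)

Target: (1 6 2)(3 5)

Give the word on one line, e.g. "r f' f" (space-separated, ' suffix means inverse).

r' f r' f' r'

  after r': (1 5)(2 6 3 4 7)
  after f: (1 2 7 6 5 4)
  after r': (1 6)(3 4 5 7)
  after f': (1 2 5 6 7 4 3)
  after r': (1 6 2)(3 5)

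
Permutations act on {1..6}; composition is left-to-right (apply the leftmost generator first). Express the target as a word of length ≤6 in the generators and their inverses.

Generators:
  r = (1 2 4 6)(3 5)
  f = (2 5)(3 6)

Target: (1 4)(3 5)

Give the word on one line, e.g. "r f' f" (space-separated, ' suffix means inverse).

f r r f

  after f: (2 5)(3 6)
  after r: (1 2 3)(4 6 5)
  after r: (1 4)(2 5 6 3)
  after f: (1 4)(3 5)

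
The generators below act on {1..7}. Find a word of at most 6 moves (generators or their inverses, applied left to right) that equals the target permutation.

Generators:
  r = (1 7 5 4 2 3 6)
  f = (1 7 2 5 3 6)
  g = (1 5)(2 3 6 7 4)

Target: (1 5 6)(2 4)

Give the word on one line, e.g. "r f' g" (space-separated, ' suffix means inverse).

g f' r f'

  after g: (1 5)(2 3 6 7 4)
  after f': (1 2 5 6)(4 7)
  after r: (1 3 6 7 2 4 5)
  after f': (1 5 6)(2 4)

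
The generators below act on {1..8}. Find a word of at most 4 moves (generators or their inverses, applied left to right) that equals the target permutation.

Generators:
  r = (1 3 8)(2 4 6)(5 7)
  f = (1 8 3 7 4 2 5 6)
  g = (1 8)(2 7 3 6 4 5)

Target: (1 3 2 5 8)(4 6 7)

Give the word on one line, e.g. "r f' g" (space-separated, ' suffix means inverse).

r' f' r' r'

  after r': (1 8 3)(2 6 4)(5 7)
  after f': (2 5 3 6 7)
  after r': (1 8 3 4 2 7 6 5)
  after r': (1 3 2 5 8)(4 6 7)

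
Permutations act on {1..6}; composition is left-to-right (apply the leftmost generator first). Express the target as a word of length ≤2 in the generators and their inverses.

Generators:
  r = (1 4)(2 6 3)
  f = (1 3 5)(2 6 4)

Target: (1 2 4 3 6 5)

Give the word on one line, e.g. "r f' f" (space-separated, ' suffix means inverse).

r f

  after r: (1 4)(2 6 3)
  after f: (1 2 4 3 6 5)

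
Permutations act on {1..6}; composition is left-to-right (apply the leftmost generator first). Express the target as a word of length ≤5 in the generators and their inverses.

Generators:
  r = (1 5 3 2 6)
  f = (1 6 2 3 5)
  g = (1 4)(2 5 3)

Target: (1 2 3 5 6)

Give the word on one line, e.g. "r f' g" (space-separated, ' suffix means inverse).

r' g' g' f

  after r': (1 6 2 3 5)
  after g': (1 6 3 2 5 4)
  after g': (1 6 5)
  after f: (1 2 3 5 6)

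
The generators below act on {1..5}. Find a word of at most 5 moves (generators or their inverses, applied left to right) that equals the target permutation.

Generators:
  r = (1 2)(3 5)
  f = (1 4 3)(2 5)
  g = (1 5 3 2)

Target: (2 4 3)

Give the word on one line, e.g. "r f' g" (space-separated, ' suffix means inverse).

f' r' f' r'

  after f': (1 3 4)(2 5)
  after r': (1 5)(2 3 4)
  after f': (1 2 4 5 3)
  after r': (2 4 3)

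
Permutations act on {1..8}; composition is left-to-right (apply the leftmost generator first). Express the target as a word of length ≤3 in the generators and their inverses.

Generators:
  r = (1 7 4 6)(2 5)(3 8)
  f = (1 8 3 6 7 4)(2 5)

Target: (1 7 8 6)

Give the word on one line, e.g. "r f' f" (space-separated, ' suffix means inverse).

  after r': (1 6 4 7)(2 5)(3 8)
  after f: (1 7 8 6)

r' f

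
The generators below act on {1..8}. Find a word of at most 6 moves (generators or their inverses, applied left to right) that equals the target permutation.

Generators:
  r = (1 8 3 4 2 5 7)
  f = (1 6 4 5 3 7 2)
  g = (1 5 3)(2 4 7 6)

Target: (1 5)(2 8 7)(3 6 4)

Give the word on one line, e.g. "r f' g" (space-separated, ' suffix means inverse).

  after r': (1 7 5 2 4 3 8)
  after r': (1 5 4 8 7 2 3)
  after f': (1 4 8 3 2 5 6)
  after g': (1 2)(3 6)(4 8 5 7)
  after r: (1 5)(2 8 7)(3 6 4)

r' r' f' g' r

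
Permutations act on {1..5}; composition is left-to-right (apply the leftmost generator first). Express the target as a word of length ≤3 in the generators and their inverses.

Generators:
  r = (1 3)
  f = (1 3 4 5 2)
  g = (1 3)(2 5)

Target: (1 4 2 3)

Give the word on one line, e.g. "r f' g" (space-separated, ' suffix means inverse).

  after r': (1 3)
  after f: (1 4 5 2)
  after g': (1 4 2 3)

r' f g'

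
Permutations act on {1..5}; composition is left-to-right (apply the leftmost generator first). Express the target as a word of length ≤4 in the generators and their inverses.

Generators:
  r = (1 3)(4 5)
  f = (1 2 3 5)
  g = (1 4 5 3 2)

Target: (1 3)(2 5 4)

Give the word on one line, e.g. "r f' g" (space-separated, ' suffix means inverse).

  after r: (1 3)(4 5)
  after f': (1 2)(3 5 4)
  after g: (2 4)
  after r': (1 3)(2 5 4)

r f' g r'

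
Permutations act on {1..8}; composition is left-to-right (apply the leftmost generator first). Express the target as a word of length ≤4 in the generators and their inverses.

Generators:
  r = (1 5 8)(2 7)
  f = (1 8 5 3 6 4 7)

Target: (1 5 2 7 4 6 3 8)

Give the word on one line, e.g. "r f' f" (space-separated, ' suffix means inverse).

r r f' r

  after r: (1 5 8)(2 7)
  after r: (1 8 5)
  after f': (3 5 7 4 6)
  after r: (1 5 2 7 4 6 3 8)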